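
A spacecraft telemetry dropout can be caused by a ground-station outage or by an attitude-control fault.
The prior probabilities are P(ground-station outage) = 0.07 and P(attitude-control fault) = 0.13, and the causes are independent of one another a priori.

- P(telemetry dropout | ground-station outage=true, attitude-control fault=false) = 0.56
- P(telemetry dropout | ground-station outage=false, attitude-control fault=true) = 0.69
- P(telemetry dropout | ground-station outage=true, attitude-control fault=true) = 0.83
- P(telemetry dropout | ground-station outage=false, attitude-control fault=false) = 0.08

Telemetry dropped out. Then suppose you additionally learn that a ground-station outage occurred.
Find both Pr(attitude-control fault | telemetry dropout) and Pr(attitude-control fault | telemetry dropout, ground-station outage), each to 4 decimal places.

Pr(attitude-control fault | telemetry dropout) ≈ 0.4793; Pr(attitude-control fault | telemetry dropout, ground-station outage) ≈ 0.1813

P(telemetry dropout) = 0.08·0.93·0.87 + 0.69·0.93·0.13 + 0.56·0.07·0.87 + 0.83·0.07·0.13 = 0.064728 + 0.083421 + 0.034104 + 0.007553 = 0.189806
The attitude-control fault-present share is 0.083421 + 0.007553 = 0.090974.
P(attitude-control fault | telemetry dropout) = 0.090974 / 0.189806 ≈ 0.4793

Now condition on the additional information:
Numerator (weight on configurations with attitude-control fault): 0.83×0.13 = 0.107900
Normalizer over all consistent configurations: 0.56×0.87 + 0.83×0.13 = 0.595100
Posterior = 0.107900 / 0.595100 ≈ 0.1813
Conditioning on ground-station outage lowers the posterior on attitude-control fault: the classic explaining-away effect in a common-effect structure.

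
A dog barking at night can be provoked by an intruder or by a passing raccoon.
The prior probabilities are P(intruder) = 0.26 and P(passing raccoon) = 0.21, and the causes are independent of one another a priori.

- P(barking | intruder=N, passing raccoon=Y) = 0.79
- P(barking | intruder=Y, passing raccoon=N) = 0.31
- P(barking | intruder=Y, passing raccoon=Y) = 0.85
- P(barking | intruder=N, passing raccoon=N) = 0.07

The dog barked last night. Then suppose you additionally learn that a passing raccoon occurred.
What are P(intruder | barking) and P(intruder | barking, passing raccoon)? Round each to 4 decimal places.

Weight on intruder=true, given the evidence: 0.063674 + 0.046410 = 0.110084
Normalizer over all consistent configurations: 0.07×0.74×0.79 + 0.79×0.74×0.21 + 0.31×0.26×0.79 + 0.85×0.26×0.21 = 0.273772
P(intruder | barking) = 0.110084/0.273772 ≈ 0.4021

Now condition on the additional information:
P(barking | passing raccoon) = 0.79×0.74 + 0.85×0.26 = 0.584600 + 0.221000 = 0.805600
Of this, 0.221000 comes from 0.85×0.26 (the intruder=true cases).
Hence the posterior is 0.221000/0.805600 ≈ 0.2743.
The drop from 0.4021 to 0.2743 is the explaining-away (discounting) effect.

P(intruder | barking) ≈ 0.4021; P(intruder | barking, passing raccoon) ≈ 0.2743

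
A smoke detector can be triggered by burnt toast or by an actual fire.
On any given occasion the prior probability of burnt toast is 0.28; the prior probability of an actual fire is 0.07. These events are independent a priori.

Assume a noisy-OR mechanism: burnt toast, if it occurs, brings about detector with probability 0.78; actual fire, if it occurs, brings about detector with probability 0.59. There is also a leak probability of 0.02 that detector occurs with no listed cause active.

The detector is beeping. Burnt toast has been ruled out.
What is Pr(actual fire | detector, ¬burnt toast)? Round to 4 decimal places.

Pr(actual fire | detector, ¬burnt toast) ≈ 0.6924

Under noisy-OR, P(detector | causes) = 1 − (1−0.02)·∏(1−qᵢ) over the active causes.
Enumerate both values of actual fire and weight by the priors:
  P(detector | ¬burnt toast) = 0.02·0.93 + 0.5982·0.07
        = 0.018600 + 0.041874 = 0.060474
Configurations with actual fire contribute 0.041874, so
  P(actual fire | detector, ¬burnt toast) = 0.041874 / 0.060474 ≈ 0.6924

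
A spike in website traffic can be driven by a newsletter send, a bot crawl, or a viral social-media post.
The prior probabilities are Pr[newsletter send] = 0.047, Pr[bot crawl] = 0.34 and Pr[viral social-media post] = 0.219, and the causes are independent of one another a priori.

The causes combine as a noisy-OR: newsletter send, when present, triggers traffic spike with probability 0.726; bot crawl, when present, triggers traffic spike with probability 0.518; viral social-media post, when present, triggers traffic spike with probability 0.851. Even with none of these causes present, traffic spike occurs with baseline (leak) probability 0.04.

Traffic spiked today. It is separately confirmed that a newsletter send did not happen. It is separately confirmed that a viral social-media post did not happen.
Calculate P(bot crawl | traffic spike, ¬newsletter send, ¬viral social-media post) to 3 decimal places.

Under noisy-OR, P(traffic spike | causes) = 1 − (1−0.04)·∏(1−qᵢ) over the active causes.
By total probability over both values of bot crawl:
  P(traffic spike | ¬newsletter send, ¬viral social-media post) = 0.04·0.66 + 0.53728·0.34
        = 0.026400 + 0.182675 = 0.209075
Keeping only the bot crawl-present terms gives 0.182675, so
  P(bot crawl | traffic spike, ¬newsletter send, ¬viral social-media post) = 0.182675 / 0.209075 ≈ 0.874

P(bot crawl | traffic spike, ¬newsletter send, ¬viral social-media post) ≈ 0.874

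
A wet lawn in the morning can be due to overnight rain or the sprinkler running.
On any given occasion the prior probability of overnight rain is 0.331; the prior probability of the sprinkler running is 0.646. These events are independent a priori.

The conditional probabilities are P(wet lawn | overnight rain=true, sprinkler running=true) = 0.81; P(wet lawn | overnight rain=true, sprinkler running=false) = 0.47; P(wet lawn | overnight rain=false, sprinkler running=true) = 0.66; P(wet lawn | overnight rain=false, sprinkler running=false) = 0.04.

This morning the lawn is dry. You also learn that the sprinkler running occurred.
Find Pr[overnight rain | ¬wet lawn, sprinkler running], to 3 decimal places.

Pr[overnight rain | ¬wet lawn, sprinkler running] ≈ 0.217

Sum P(¬wet lawn|·) weighted by the priors over both values of overnight rain:
  P(¬wet lawn | sprinkler running) = 0.34×0.669 + 0.19×0.331
        = 0.227460 + 0.062890 = 0.290350
Keeping only the overnight rain-present terms gives 0.062890, so
  P(overnight rain | ¬wet lawn, sprinkler running) = 0.062890 / 0.290350 ≈ 0.217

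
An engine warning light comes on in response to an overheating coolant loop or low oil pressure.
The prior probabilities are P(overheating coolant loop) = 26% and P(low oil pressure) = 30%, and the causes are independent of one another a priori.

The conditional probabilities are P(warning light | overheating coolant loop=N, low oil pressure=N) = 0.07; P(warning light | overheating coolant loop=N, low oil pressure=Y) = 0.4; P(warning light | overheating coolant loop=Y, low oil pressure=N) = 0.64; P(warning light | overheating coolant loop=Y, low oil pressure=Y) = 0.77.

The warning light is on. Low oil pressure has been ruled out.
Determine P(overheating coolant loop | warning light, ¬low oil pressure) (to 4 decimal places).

Enumerate both values of overheating coolant loop and weight by the priors:
  P(warning light | ¬low oil pressure) = 0.07×0.74 + 0.64×0.26
        = 0.051800 + 0.166400 = 0.218200
Keeping only the overheating coolant loop-present terms gives 0.166400, so
  P(overheating coolant loop | warning light, ¬low oil pressure) = 0.166400 / 0.218200 ≈ 0.7626

P(overheating coolant loop | warning light, ¬low oil pressure) ≈ 0.7626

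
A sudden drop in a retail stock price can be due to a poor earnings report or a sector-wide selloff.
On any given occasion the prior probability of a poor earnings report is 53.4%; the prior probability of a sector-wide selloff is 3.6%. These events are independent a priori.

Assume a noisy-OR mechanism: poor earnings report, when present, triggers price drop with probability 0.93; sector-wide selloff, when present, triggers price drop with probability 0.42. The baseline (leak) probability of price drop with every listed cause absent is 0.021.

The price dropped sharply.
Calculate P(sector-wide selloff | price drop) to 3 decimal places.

Under noisy-OR, P(price drop | causes) = 1 − (1−0.021)·∏(1−qᵢ) over the active causes.
P(price drop) = 0.021*0.466*0.964 + 0.43218*0.466*0.036 + 0.93147*0.534*0.964 + 0.960253*0.534*0.036 = 0.009434 + 0.007250 + 0.479498 + 0.018460 = 0.514642
Of this, 0.025710 comes from 0.007250 + 0.018460 (the sector-wide selloff=true cases).
Hence the posterior is 0.025710/0.514642 ≈ 0.050.

P(sector-wide selloff | price drop) ≈ 0.050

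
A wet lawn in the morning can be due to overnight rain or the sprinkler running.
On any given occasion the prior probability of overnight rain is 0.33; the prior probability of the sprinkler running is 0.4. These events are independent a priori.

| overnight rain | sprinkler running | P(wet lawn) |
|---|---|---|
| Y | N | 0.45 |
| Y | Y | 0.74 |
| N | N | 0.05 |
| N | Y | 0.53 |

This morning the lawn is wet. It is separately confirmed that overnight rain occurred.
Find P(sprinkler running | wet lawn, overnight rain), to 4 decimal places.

P(wet lawn | overnight rain) = 0.45×0.6 + 0.74×0.4 = 0.270000 + 0.296000 = 0.566000
Of this, 0.296000 comes from 0.74×0.4 (the sprinkler running=true cases).
So P(sprinkler running | wet lawn, overnight rain) = 0.296000/0.566000 ≈ 0.5230.

P(sprinkler running | wet lawn, overnight rain) ≈ 0.5230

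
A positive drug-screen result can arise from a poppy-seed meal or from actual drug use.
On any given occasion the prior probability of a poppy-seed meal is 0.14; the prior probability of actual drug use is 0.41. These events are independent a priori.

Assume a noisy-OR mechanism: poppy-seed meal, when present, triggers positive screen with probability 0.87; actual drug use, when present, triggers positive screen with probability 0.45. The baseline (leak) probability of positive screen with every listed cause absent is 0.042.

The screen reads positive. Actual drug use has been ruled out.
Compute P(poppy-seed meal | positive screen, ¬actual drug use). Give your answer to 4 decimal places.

Under noisy-OR, P(positive screen | causes) = 1 − (1−0.042)·∏(1−qᵢ) over the active causes.
Enumerate both values of poppy-seed meal and weight by the priors:
  P(positive screen | ¬actual drug use) = 0.042·0.86 + 0.87546·0.14
        = 0.036120 + 0.122564 = 0.158684
Configurations with poppy-seed meal contribute 0.122564, so
  P(poppy-seed meal | positive screen, ¬actual drug use) = 0.122564 / 0.158684 ≈ 0.7724

P(poppy-seed meal | positive screen, ¬actual drug use) ≈ 0.7724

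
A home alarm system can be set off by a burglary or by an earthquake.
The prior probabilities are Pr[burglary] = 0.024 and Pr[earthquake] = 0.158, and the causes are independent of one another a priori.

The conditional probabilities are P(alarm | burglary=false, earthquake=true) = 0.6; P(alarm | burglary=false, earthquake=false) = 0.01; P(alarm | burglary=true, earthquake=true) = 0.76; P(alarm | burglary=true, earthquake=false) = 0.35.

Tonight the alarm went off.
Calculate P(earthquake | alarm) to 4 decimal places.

P(earthquake | alarm) ≈ 0.8619

P(alarm) = 0.01*0.976*0.842 + 0.6*0.976*0.158 + 0.35*0.024*0.842 + 0.76*0.024*0.158 = 0.008218 + 0.092525 + 0.007073 + 0.002882 = 0.110698
The earthquake-present share is 0.092525 + 0.002882 = 0.095407.
So P(earthquake | alarm) = 0.095407/0.110698 ≈ 0.8619.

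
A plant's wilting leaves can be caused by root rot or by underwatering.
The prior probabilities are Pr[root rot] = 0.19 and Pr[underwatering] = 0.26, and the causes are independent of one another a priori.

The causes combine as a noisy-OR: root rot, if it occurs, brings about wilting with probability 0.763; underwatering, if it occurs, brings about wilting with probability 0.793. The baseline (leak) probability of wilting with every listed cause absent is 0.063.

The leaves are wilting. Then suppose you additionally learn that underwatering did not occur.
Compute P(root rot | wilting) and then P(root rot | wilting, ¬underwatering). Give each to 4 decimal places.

P(root rot | wilting) ≈ 0.4299; P(root rot | wilting, ¬underwatering) ≈ 0.7434

Under noisy-OR, P(wilting | causes) = 1 − (1−0.063)·∏(1−qᵢ) over the active causes.
P(wilting) = 0.063·0.81·0.74 + 0.806041·0.81·0.26 + 0.777931·0.19·0.74 + 0.954032·0.19·0.26 = 0.037762 + 0.169752 + 0.109377 + 0.047129 = 0.364020
Restricting to configurations with root rot present: 0.109377 + 0.047129 = 0.156506.
Hence the posterior is 0.156506/0.364020 ≈ 0.4299.

With the extra evidence:
Sum P(wilting|·) weighted by the priors over both values of root rot:
  P(wilting | ¬underwatering) = 0.063*0.81 + 0.777931*0.19
        = 0.051030 + 0.147807 = 0.198837
Keeping only the root rot-present terms gives 0.147807, so
  P(root rot | wilting, ¬underwatering) = 0.147807 / 0.198837 ≈ 0.7434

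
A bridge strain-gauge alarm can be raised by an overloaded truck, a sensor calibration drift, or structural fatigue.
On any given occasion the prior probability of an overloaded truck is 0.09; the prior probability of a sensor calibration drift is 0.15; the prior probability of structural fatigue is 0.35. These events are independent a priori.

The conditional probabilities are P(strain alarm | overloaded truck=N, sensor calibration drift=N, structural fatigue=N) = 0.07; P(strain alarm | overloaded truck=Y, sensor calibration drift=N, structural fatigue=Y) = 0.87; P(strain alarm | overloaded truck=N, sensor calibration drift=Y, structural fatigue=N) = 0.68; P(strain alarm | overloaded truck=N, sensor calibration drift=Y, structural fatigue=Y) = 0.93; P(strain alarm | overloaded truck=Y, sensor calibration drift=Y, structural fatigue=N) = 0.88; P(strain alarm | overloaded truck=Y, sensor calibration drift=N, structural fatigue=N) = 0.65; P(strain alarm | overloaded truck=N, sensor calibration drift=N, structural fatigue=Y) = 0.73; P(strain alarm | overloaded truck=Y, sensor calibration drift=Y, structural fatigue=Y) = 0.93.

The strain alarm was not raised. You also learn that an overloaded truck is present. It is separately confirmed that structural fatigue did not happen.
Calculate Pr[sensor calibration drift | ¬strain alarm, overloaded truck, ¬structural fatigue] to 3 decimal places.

Pr[sensor calibration drift | ¬strain alarm, overloaded truck, ¬structural fatigue] ≈ 0.057

For the numerator, keep only sensor calibration drift=true terms: 0.12×0.15 = 0.018000
The normalizing constant is 0.35×0.85 + 0.12×0.15 = 0.315500
Posterior = 0.018000 / 0.315500 ≈ 0.057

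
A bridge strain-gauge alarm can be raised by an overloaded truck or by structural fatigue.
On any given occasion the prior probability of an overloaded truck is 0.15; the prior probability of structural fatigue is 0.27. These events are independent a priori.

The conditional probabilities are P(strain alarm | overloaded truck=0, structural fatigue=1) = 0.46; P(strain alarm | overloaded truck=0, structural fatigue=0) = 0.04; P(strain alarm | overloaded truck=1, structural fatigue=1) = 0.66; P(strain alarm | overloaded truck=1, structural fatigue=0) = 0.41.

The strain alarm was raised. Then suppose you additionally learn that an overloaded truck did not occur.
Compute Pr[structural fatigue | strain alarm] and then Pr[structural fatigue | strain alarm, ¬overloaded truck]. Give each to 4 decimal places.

Pr[structural fatigue | strain alarm] ≈ 0.6549; Pr[structural fatigue | strain alarm, ¬overloaded truck] ≈ 0.8096

Numerator (weight on configurations with structural fatigue): 0.105570 + 0.026730 = 0.132300
Normalizer over all consistent configurations: 0.04*0.85*0.73 + 0.46*0.85*0.27 + 0.41*0.15*0.73 + 0.66*0.15*0.27 = 0.202015
Posterior = 0.132300 / 0.202015 ≈ 0.6549

Now also conditioning on overloaded truck≠true:
Sum P(strain alarm|·) weighted by the priors over both values of structural fatigue:
  P(strain alarm | ¬overloaded truck) = 0.04×0.73 + 0.46×0.27
        = 0.029200 + 0.124200 = 0.153400
The terms with structural fatigue present sum to 0.124200, so
  P(structural fatigue | strain alarm, ¬overloaded truck) = 0.124200 / 0.153400 ≈ 0.8096
With overloaded truck excluded, structural fatigue must carry more of the explanatory weight for the strain alarm.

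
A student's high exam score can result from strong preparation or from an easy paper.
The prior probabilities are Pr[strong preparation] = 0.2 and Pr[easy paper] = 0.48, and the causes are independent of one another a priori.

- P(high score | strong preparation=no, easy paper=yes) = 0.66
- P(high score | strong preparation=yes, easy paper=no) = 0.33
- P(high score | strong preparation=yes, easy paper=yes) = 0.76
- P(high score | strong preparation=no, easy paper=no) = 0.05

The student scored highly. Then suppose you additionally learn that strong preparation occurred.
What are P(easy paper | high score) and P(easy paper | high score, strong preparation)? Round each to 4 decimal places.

Weight on easy paper=true, given the evidence: 0.253440 + 0.072960 = 0.326400
The normalizing constant is 0.05×0.8×0.52 + 0.66×0.8×0.48 + 0.33×0.2×0.52 + 0.76×0.2×0.48 = 0.381520
P(easy paper | high score) = 0.326400/0.381520 ≈ 0.8555

With the extra evidence:
Enumerate both values of easy paper and weight by the priors:
  P(high score | strong preparation) = 0.33*0.52 + 0.76*0.48
        = 0.171600 + 0.364800 = 0.536400
Keeping only the easy paper-present terms gives 0.364800, so
  P(easy paper | high score, strong preparation) = 0.364800 / 0.536400 ≈ 0.6801
This is intercausal reasoning (explaining away): once strong preparation accounts for the high score, easy paper becomes less likely.

P(easy paper | high score) ≈ 0.8555; P(easy paper | high score, strong preparation) ≈ 0.6801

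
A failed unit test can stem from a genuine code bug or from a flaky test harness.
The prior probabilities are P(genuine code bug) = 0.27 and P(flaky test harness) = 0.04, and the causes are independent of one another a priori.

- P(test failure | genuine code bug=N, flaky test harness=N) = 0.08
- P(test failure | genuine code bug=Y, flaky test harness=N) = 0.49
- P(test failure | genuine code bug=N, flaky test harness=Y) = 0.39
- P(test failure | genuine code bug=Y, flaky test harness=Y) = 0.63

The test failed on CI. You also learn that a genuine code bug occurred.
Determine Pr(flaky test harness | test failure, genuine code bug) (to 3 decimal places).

P(test failure | genuine code bug) = 0.49·0.96 + 0.63·0.04 = 0.470400 + 0.025200 = 0.495600
The flaky test harness-present share is 0.63·0.04 = 0.025200.
Hence the posterior is 0.025200/0.495600 ≈ 0.051.

Pr(flaky test harness | test failure, genuine code bug) ≈ 0.051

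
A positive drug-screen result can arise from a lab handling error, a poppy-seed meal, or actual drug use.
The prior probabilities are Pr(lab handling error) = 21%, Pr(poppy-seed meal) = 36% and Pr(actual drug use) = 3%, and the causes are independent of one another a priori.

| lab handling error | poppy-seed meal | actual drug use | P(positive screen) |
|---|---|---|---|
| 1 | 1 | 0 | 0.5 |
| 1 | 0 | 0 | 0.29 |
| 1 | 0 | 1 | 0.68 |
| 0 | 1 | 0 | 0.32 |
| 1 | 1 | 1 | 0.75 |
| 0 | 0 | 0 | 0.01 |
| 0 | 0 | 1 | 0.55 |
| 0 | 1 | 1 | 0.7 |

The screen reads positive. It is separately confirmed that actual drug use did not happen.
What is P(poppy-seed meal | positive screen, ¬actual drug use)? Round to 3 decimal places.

P(positive screen | ¬actual drug use) = 0.01*0.79*0.64 + 0.32*0.79*0.36 + 0.29*0.21*0.64 + 0.5*0.21*0.36 = 0.005056 + 0.091008 + 0.038976 + 0.037800 = 0.172840
Restricting to configurations with poppy-seed meal present: 0.091008 + 0.037800 = 0.128808.
Hence the posterior is 0.128808/0.172840 ≈ 0.745.

P(poppy-seed meal | positive screen, ¬actual drug use) ≈ 0.745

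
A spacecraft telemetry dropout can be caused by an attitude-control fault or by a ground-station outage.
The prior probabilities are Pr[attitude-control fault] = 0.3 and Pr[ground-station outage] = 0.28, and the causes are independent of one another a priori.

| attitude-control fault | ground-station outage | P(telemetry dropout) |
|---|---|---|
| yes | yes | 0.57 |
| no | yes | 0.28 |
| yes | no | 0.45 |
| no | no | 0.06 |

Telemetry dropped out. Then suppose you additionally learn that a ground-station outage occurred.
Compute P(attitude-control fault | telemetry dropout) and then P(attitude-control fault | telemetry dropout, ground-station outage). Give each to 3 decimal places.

Weight on attitude-control fault=true, given the evidence: 0.097200 + 0.047880 = 0.145080
Normalizer over all consistent configurations: 0.06*0.7*0.72 + 0.28*0.7*0.28 + 0.45*0.3*0.72 + 0.57*0.3*0.28 = 0.230200
Posterior = 0.145080 / 0.230200 ≈ 0.630

Now also conditioning on ground-station outage=true:
P(telemetry dropout | ground-station outage) = 0.28·0.7 + 0.57·0.3 = 0.196000 + 0.171000 = 0.367000
Of this, 0.171000 comes from 0.57·0.3 (the attitude-control fault=true cases).
So P(attitude-control fault | telemetry dropout, ground-station outage) = 0.171000/0.367000 ≈ 0.466.

P(attitude-control fault | telemetry dropout) ≈ 0.630; P(attitude-control fault | telemetry dropout, ground-station outage) ≈ 0.466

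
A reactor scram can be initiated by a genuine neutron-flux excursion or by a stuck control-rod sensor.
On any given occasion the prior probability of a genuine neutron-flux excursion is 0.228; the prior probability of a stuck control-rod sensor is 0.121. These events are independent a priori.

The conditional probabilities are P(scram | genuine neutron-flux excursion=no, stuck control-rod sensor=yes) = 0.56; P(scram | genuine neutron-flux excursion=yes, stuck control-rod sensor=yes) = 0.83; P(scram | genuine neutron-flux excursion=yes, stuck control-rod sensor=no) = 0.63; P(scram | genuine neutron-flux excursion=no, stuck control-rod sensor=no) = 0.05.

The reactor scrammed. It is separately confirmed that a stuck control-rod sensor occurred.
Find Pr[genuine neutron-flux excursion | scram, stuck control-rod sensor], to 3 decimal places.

By total probability over both values of genuine neutron-flux excursion:
  P(scram | stuck control-rod sensor) = 0.56*0.772 + 0.83*0.228
        = 0.432320 + 0.189240 = 0.621560
Keeping only the genuine neutron-flux excursion-present terms gives 0.189240, so
  P(genuine neutron-flux excursion | scram, stuck control-rod sensor) = 0.189240 / 0.621560 ≈ 0.304

Pr[genuine neutron-flux excursion | scram, stuck control-rod sensor] ≈ 0.304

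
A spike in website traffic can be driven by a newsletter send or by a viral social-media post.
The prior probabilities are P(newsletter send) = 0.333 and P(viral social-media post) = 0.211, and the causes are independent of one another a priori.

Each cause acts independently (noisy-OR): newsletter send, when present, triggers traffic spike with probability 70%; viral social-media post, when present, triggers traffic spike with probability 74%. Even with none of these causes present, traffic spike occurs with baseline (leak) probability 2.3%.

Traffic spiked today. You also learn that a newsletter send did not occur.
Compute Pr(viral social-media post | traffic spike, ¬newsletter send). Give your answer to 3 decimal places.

Pr(viral social-media post | traffic spike, ¬newsletter send) ≈ 0.897

Under noisy-OR, P(traffic spike | causes) = 1 − (1−0.023)·∏(1−qᵢ) over the active causes.
By total probability over both values of viral social-media post:
  P(traffic spike | ¬newsletter send) = 0.023·0.789 + 0.74598·0.211
        = 0.018147 + 0.157402 = 0.175549
Keeping only the viral social-media post-present terms gives 0.157402, so
  P(viral social-media post | traffic spike, ¬newsletter send) = 0.157402 / 0.175549 ≈ 0.897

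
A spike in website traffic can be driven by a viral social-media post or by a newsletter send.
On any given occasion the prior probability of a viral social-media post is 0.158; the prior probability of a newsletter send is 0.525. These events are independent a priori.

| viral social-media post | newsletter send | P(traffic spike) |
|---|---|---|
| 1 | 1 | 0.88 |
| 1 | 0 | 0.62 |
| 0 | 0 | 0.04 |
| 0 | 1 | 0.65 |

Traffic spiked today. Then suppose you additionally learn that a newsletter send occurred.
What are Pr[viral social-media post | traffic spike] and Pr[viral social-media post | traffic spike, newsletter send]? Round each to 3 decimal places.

P(traffic spike) = 0.04·0.842·0.475 + 0.65·0.842·0.525 + 0.62·0.158·0.475 + 0.88·0.158·0.525 = 0.015998 + 0.287332 + 0.046531 + 0.072996 = 0.422857
The viral social-media post-present share is 0.046531 + 0.072996 = 0.119527.
So P(viral social-media post | traffic spike) = 0.119527/0.422857 ≈ 0.283.

With the extra evidence:
P(traffic spike | newsletter send) = 0.65×0.842 + 0.88×0.158 = 0.547300 + 0.139040 = 0.686340
Of this, 0.139040 comes from 0.88×0.158 (the viral social-media post=true cases).
So P(viral social-media post | traffic spike, newsletter send) = 0.139040/0.686340 ≈ 0.203.
This is intercausal reasoning (explaining away): once newsletter send accounts for the traffic spike, viral social-media post becomes less likely.

Pr[viral social-media post | traffic spike] ≈ 0.283; Pr[viral social-media post | traffic spike, newsletter send] ≈ 0.203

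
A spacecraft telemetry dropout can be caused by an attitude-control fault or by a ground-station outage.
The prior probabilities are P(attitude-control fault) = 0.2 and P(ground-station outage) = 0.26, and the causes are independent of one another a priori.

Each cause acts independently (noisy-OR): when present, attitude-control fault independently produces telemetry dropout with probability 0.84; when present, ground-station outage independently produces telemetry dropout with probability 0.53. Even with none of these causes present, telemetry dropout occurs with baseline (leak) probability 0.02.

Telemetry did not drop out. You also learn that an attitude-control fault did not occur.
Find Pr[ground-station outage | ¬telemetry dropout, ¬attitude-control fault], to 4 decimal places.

Under noisy-OR, P(telemetry dropout | causes) = 1 − (1−0.02)·∏(1−qᵢ) over the active causes.
Enumerate both values of ground-station outage and weight by the priors:
  P(¬telemetry dropout | ¬attitude-control fault) = 0.98×0.74 + 0.4606×0.26
        = 0.725200 + 0.119756 = 0.844956
Keeping only the ground-station outage-present terms gives 0.119756, so
  P(ground-station outage | ¬telemetry dropout, ¬attitude-control fault) = 0.119756 / 0.844956 ≈ 0.1417

Pr[ground-station outage | ¬telemetry dropout, ¬attitude-control fault] ≈ 0.1417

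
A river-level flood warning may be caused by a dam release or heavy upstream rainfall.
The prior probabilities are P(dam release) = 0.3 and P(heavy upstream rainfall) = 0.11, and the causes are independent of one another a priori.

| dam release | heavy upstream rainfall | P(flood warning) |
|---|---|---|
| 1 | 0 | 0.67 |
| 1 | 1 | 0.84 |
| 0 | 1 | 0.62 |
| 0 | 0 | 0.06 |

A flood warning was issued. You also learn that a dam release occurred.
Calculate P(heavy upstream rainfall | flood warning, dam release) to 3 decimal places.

P(flood warning | dam release) = 0.67*0.89 + 0.84*0.11 = 0.596300 + 0.092400 = 0.688700
The heavy upstream rainfall-present share is 0.84*0.11 = 0.092400.
Hence the posterior is 0.092400/0.688700 ≈ 0.134.

P(heavy upstream rainfall | flood warning, dam release) ≈ 0.134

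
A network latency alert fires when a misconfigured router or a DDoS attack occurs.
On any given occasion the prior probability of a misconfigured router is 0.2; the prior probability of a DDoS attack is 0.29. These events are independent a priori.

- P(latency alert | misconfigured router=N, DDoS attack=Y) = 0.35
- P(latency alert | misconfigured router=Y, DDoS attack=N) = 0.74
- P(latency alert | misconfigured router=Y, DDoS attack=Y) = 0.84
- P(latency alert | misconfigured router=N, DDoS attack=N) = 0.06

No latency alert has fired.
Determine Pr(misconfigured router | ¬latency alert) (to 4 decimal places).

Pr(misconfigured router | ¬latency alert) ≈ 0.0632

P(¬latency alert) = 0.94*0.8*0.71 + 0.65*0.8*0.29 + 0.26*0.2*0.71 + 0.16*0.2*0.29 = 0.533920 + 0.150800 + 0.036920 + 0.009280 = 0.730920
Restricting to configurations with misconfigured router present: 0.036920 + 0.009280 = 0.046200.
So P(misconfigured router | ¬latency alert) = 0.046200/0.730920 ≈ 0.0632.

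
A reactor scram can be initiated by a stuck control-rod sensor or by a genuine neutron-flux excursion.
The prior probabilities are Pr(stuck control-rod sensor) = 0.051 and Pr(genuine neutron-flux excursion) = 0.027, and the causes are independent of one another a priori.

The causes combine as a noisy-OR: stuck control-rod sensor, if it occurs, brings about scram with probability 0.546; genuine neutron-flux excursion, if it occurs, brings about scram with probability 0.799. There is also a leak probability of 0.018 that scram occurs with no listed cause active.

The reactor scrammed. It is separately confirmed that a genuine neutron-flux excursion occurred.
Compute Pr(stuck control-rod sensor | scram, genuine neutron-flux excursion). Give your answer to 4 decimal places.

Pr(stuck control-rod sensor | scram, genuine neutron-flux excursion) ≈ 0.0575

Under noisy-OR, P(scram | causes) = 1 − (1−0.018)·∏(1−qᵢ) over the active causes.
Enumerate both values of stuck control-rod sensor and weight by the priors:
  P(scram | genuine neutron-flux excursion) = 0.802618*0.949 + 0.910389*0.051
        = 0.761684 + 0.046430 = 0.808114
Configurations with stuck control-rod sensor contribute 0.046430, so
  P(stuck control-rod sensor | scram, genuine neutron-flux excursion) = 0.046430 / 0.808114 ≈ 0.0575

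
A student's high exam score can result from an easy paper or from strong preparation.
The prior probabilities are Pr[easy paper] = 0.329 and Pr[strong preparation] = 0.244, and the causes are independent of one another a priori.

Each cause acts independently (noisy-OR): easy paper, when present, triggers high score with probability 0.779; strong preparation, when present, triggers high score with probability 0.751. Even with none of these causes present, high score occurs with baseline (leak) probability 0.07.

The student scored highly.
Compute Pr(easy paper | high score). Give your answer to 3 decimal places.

Pr(easy paper | high score) ≈ 0.629

Under noisy-OR, P(high score | causes) = 1 − (1−0.07)·∏(1−qᵢ) over the active causes.
By total probability over the 4 (easy paper, strong preparation) configurations:
  P(high score) = 0.07*0.671*0.756 + 0.76843*0.671*0.244 + 0.79447*0.329*0.756 + 0.948823*0.329*0.244
        = 0.035509 + 0.125810 + 0.197604 + 0.076168 = 0.435091
Configurations with easy paper contribute 0.273772, so
  P(easy paper | high score) = 0.273772 / 0.435091 ≈ 0.629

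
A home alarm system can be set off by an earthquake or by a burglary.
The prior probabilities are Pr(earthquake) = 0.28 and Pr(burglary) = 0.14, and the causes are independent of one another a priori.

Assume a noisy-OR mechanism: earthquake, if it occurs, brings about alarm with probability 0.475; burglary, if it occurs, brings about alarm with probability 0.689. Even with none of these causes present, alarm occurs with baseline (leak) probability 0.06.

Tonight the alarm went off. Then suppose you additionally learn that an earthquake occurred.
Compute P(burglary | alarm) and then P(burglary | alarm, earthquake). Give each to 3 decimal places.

P(burglary | alarm) ≈ 0.396; P(burglary | alarm, earthquake) ≈ 0.214

Under noisy-OR, P(alarm | causes) = 1 − (1−0.06)·∏(1−qᵢ) over the active causes.
P(alarm) = 0.06*0.72*0.86 + 0.70766*0.72*0.14 + 0.5065*0.28*0.86 + 0.846521*0.28*0.14 = 0.037152 + 0.071332 + 0.121965 + 0.033184 = 0.263633
The burglary-present share is 0.071332 + 0.033184 = 0.104516.
Hence the posterior is 0.104516/0.263633 ≈ 0.396.

With the extra evidence:
Enumerate both values of burglary and weight by the priors:
  P(alarm | earthquake) = 0.5065·0.86 + 0.846521·0.14
        = 0.435590 + 0.118513 = 0.554103
Keeping only the burglary-present terms gives 0.118513, so
  P(burglary | alarm, earthquake) = 0.118513 / 0.554103 ≈ 0.214
— earthquake explains away the evidence for burglary.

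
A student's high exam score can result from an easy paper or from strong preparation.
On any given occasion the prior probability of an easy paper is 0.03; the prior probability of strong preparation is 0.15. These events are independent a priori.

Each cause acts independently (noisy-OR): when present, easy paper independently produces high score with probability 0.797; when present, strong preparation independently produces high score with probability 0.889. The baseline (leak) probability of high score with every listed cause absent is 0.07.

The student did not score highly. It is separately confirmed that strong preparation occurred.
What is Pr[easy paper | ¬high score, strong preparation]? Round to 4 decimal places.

Pr[easy paper | ¬high score, strong preparation] ≈ 0.0062

Under noisy-OR, P(high score | causes) = 1 − (1−0.07)·∏(1−qᵢ) over the active causes.
Numerator (weight on configurations with easy paper): 0.020956*0.03 = 0.000629
The normalizing constant is 0.10323*0.97 + 0.020956*0.03 = 0.100762
P(easy paper | ¬high score, strong preparation) = 0.000629/0.100762 ≈ 0.0062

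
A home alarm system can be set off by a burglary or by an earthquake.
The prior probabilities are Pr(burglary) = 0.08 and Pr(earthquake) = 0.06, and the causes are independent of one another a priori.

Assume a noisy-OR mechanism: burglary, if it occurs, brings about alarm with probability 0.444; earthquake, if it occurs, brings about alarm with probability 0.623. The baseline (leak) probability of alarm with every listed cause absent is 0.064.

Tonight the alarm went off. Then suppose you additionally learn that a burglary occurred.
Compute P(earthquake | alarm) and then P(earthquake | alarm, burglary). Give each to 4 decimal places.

P(earthquake | alarm) ≈ 0.3022; P(earthquake | alarm, burglary) ≈ 0.0966

Under noisy-OR, P(alarm | causes) = 1 − (1−0.064)·∏(1−qᵢ) over the active causes.
P(alarm) = 0.064*0.92*0.94 + 0.647128*0.92*0.06 + 0.479584*0.08*0.94 + 0.803803*0.08*0.06 = 0.055347 + 0.035721 + 0.036065 + 0.003858 = 0.130991
The earthquake-present share is 0.035721 + 0.003858 = 0.039579.
P(earthquake | alarm) = 0.039579 / 0.130991 ≈ 0.3022

Now condition on the additional information:
P(alarm | burglary) = 0.479584*0.94 + 0.803803*0.06 = 0.450809 + 0.048228 = 0.499037
Of this, 0.048228 comes from 0.803803*0.06 (the earthquake=true cases).
Hence the posterior is 0.048228/0.499037 ≈ 0.0966.
— burglary explains away the evidence for earthquake.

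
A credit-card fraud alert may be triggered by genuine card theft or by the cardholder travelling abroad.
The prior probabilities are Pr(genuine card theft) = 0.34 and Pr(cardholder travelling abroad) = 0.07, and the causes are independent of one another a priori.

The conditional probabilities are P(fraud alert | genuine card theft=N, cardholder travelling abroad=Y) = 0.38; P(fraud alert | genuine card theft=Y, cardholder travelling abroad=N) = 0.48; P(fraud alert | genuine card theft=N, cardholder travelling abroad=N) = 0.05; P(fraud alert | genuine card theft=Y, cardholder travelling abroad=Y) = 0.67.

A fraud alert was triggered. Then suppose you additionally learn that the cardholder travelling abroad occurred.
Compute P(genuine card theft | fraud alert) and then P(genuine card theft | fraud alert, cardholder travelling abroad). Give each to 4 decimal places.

P(genuine card theft | fraud alert) ≈ 0.7766; P(genuine card theft | fraud alert, cardholder travelling abroad) ≈ 0.4760

Enumerate the 4 (genuine card theft, cardholder travelling abroad) configurations and weight by the priors:
  P(fraud alert) = 0.05·0.66·0.93 + 0.38·0.66·0.07 + 0.48·0.34·0.93 + 0.67·0.34·0.07
        = 0.030690 + 0.017556 + 0.151776 + 0.015946 = 0.215968
The terms with genuine card theft present sum to 0.167722, so
  P(genuine card theft | fraud alert) = 0.167722 / 0.215968 ≈ 0.7766

Now also conditioning on cardholder travelling abroad=true:
Weight on genuine card theft=true, given the evidence: 0.67·0.34 = 0.227800
The normalizing constant is 0.38·0.66 + 0.67·0.34 = 0.478600
P(genuine card theft | fraud alert, cardholder travelling abroad) = 0.227800/0.478600 ≈ 0.4760
— cardholder travelling abroad explains away the evidence for genuine card theft.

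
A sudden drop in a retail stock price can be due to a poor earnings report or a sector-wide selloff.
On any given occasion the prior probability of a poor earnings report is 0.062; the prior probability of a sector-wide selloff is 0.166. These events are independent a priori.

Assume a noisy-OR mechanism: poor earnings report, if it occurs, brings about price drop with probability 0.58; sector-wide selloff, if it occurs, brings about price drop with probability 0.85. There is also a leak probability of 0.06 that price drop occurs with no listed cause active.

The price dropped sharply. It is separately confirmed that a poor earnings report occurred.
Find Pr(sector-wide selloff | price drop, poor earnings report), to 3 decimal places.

Under noisy-OR, P(price drop | causes) = 1 − (1−0.06)·∏(1−qᵢ) over the active causes.
P(price drop | poor earnings report) = 0.6052·0.834 + 0.94078·0.166 = 0.504737 + 0.156169 = 0.660906
Restricting to configurations with sector-wide selloff present: 0.94078·0.166 = 0.156169.
So P(sector-wide selloff | price drop, poor earnings report) = 0.156169/0.660906 ≈ 0.236.

Pr(sector-wide selloff | price drop, poor earnings report) ≈ 0.236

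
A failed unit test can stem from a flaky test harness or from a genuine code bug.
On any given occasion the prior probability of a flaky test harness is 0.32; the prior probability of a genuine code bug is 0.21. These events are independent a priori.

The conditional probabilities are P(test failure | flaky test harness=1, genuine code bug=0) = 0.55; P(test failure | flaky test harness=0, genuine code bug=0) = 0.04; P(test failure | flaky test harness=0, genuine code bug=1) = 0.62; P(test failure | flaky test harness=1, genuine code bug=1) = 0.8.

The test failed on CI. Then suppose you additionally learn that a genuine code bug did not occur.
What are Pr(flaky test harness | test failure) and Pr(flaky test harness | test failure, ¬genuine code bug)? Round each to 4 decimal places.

Sum P(test failure|·) weighted by the priors over the 4 (flaky test harness, genuine code bug) configurations:
  P(test failure) = 0.04×0.68×0.79 + 0.62×0.68×0.21 + 0.55×0.32×0.79 + 0.8×0.32×0.21
        = 0.021488 + 0.088536 + 0.139040 + 0.053760 = 0.302824
The terms with flaky test harness present sum to 0.192800, so
  P(flaky test harness | test failure) = 0.192800 / 0.302824 ≈ 0.6367

Now also conditioning on genuine code bug≠true:
For the numerator, keep only flaky test harness=true terms: 0.55*0.32 = 0.176000
Denominator P(test failure | ¬genuine code bug): 0.04*0.68 + 0.55*0.32 = 0.203200
P(flaky test harness | test failure, ¬genuine code bug) = 0.176000/0.203200 ≈ 0.8661
With genuine code bug excluded, flaky test harness must carry more of the explanatory weight for the test failure.

Pr(flaky test harness | test failure) ≈ 0.6367; Pr(flaky test harness | test failure, ¬genuine code bug) ≈ 0.8661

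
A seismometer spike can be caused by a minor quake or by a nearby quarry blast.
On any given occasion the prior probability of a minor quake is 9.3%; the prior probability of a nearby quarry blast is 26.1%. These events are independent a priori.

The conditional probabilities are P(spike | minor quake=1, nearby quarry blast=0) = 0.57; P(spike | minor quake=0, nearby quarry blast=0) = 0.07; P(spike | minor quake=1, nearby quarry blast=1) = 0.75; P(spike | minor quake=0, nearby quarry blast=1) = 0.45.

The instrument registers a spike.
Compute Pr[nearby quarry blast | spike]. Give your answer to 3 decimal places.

Numerator (weight on configurations with nearby quarry blast): 0.106527 + 0.018205 = 0.124732
Denominator P(spike): 0.07*0.907*0.739 + 0.45*0.907*0.261 + 0.57*0.093*0.739 + 0.75*0.093*0.261 = 0.210825
Posterior = 0.124732 / 0.210825 ≈ 0.592

Pr[nearby quarry blast | spike] ≈ 0.592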